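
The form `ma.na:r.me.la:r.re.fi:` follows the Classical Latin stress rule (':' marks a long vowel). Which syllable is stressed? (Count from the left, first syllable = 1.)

4

Classical Latin: stress the penult if heavy (long vowel or closed), else the antepenult.
Weights: 4 la:r H, 5 re L, 6 fi: H.
The penult (syllable 5, re) is light, so stress falls on the antepenult (syllable 4, la:r).
Stress on syllable 4: ma.na:r.me.ˈla:r.re.fi:.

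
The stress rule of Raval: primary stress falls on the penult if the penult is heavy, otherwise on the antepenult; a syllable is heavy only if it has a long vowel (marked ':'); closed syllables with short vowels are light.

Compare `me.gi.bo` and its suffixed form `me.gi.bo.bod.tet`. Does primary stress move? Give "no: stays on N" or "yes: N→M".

yes: 1→3

Base `me.gi.bo` (3 syllables):
  Weights: 1 me L, 2 gi L, 3 bo L.
  The penult (syllable 2, gi) is light, so stress falls on the antepenult (syllable 1, me).
  → primary stress on syllable 1.
Suffixed `me.gi.bo.bod.tet` (5 syllables):
  Weights: 3 bo L, 4 bod L, 5 tet L.
  The penult (syllable 4, bod) is light, so stress falls on the antepenult (syllable 3, bo).
  → primary stress on syllable 3.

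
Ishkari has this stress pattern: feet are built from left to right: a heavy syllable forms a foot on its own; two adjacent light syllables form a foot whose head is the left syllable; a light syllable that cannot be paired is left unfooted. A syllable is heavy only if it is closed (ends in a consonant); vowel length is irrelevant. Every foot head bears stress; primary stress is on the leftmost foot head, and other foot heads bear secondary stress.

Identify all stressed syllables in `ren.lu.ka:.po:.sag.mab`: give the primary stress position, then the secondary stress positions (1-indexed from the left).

Weights: 1 ren H, 2 lu L, 3 ka: L, 4 po: L, 5 sag H, 6 mab H.
Parse left to right (heavy = foot alone; LL = one foot; stranded L unfooted): (ˈren) (ˈlu.ka:) po: (ˈsag) (ˈmab).
Foot heads: 1, 2, 5, 6.
Primary stress on the leftmost head = syllable 1.
Secondary stress on 2, 5, 6: ˈren.ˌlu.ka:.po:.ˌsag.ˌmab.

primary 1, secondary 2, 5, 6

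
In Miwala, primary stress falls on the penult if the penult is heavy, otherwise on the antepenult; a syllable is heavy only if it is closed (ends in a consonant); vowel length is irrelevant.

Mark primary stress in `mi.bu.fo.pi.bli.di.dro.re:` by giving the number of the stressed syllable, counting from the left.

6

Weights: 6 di L, 7 dro L, 8 re: L.
The penult (syllable 7, dro) is light, so stress falls on the antepenult (syllable 6, di).
Primary stress: syllable 6 → mi.bu.fo.pi.bli.ˈdi.dro.re:.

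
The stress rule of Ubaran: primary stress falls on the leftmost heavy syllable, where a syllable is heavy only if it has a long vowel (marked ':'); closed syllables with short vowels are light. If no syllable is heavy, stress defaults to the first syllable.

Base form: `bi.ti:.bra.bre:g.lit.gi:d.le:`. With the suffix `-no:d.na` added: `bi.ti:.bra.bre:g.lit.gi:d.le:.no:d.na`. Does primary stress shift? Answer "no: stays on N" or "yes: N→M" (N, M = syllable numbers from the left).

no: stays on 2

Base `bi.ti:.bra.bre:g.lit.gi:d.le:` (7 syllables):
  Weights: 1 bi L, 2 ti: H, 3 bra L, 4 bre:g H, 5 lit L, 6 gi:d H, 7 le: H.
  Heavy syllables in the domain: 2, 4, 6, 7. The leftmost is syllable 2 (ti:).
  → primary stress on syllable 2.
Suffixed `bi.ti:.bra.bre:g.lit.gi:d.le:.no:d.na` (9 syllables):
  Weights: 1 bi L, 2 ti: H, 3 bra L, 4 bre:g H, 5 lit L, 6 gi:d H, 7 le: H, 8 no:d H, 9 na L.
  Heavy syllables in the domain: 2, 4, 6, 7, 8. The leftmost is syllable 2 (ti:).
  → primary stress on syllable 2.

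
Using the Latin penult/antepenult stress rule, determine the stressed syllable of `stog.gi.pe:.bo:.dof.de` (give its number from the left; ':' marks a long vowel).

Classical Latin: stress the penult if heavy (long vowel or closed), else the antepenult.
Weights: 4 bo: H, 5 dof H, 6 de L.
The penult (syllable 5, dof) is heavy, so it takes stress.
Stress on syllable 5: stog.gi.pe:.bo:.ˈdof.de.

5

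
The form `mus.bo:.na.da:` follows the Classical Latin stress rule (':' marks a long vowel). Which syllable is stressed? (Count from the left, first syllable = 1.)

Classical Latin: stress the penult if heavy (long vowel or closed), else the antepenult.
Weights: 2 bo: H, 3 na L, 4 da: H.
The penult (syllable 3, na) is light, so stress falls on the antepenult (syllable 2, bo:).
Stress on syllable 2: mus.ˈbo:.na.da:.

2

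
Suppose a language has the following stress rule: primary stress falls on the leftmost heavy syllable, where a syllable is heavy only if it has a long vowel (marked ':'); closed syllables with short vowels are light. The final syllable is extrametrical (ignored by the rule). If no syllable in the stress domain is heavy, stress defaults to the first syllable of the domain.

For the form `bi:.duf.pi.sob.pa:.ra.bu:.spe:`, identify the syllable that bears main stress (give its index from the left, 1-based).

1

The final syllable (8, spe:) is extrametrical; the stress domain is syllables 1–7.
Weights: 1 bi: H, 2 duf L, 3 pi L, 4 sob L, 5 pa: H, 6 ra L, 7 bu: H.
Heavy syllables in the domain: 1, 5, 7. The leftmost is syllable 1 (bi:).
Primary stress: syllable 1 → ˈbi:.duf.pi.sob.pa:.ra.bu:.spe:.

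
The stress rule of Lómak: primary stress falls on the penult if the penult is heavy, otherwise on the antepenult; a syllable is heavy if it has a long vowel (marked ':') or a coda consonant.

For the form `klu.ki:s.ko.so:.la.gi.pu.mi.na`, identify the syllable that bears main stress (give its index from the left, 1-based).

7

Weights: 7 pu L, 8 mi L, 9 na L.
The penult (syllable 8, mi) is light, so stress falls on the antepenult (syllable 7, pu).
Primary stress: syllable 7 → klu.ki:s.ko.so:.la.gi.ˈpu.mi.na.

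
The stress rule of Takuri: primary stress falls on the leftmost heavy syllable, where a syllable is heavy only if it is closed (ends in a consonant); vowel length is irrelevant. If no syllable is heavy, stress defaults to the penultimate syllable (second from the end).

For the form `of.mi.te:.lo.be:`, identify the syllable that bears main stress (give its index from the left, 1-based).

1

Weights: 1 of H, 2 mi L, 3 te: L, 4 lo L, 5 be: L.
Heavy syllables in the domain: 1. The leftmost is syllable 1 (of).
Primary stress: syllable 1 → ˈof.mi.te:.lo.be:.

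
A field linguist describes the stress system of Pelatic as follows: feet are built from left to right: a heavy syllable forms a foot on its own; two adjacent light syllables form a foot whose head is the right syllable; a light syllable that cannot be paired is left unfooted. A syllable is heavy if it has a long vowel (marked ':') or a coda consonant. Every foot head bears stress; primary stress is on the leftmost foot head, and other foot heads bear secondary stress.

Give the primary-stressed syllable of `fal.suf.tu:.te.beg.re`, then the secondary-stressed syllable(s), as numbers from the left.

Weights: 1 fal H, 2 suf H, 3 tu: H, 4 te L, 5 beg H, 6 re L.
Parse left to right (heavy = foot alone; LL = one foot; stranded L unfooted): (ˈfal) (ˈsuf) (ˈtu:) te (ˈbeg) re.
Foot heads: 1, 2, 3, 5.
Primary stress on the leftmost head = syllable 1.
Secondary stress on 2, 3, 5: ˈfal.ˌsuf.ˌtu:.te.ˌbeg.re.

primary 1, secondary 2, 3, 5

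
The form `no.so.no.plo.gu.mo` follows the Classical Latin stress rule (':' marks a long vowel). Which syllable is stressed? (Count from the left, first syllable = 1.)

4

Classical Latin: stress the penult if heavy (long vowel or closed), else the antepenult.
Weights: 4 plo L, 5 gu L, 6 mo L.
The penult (syllable 5, gu) is light, so stress falls on the antepenult (syllable 4, plo).
Stress on syllable 4: no.so.no.ˈplo.gu.mo.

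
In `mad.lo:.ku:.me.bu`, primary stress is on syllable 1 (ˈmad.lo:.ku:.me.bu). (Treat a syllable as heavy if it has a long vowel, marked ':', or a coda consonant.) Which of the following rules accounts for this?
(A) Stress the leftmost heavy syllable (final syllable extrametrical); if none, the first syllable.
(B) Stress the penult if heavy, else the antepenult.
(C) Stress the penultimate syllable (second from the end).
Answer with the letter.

Rule A → syllable 1 ✓.
Rule B → syllable 3 (observed: 1).
Rule C → syllable 4 (observed: 1).

A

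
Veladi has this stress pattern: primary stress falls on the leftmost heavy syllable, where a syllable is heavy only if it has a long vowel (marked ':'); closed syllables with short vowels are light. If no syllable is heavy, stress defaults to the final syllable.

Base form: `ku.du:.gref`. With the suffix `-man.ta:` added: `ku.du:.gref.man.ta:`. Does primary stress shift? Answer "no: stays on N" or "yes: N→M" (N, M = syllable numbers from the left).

Base `ku.du:.gref` (3 syllables):
  Weights: 1 ku L, 2 du: H, 3 gref L.
  Heavy syllables in the domain: 2. The leftmost is syllable 2 (du:).
  → primary stress on syllable 2.
Suffixed `ku.du:.gref.man.ta:` (5 syllables):
  Weights: 1 ku L, 2 du: H, 3 gref L, 4 man L, 5 ta: H.
  Heavy syllables in the domain: 2, 5. The leftmost is syllable 2 (du:).
  → primary stress on syllable 2.

no: stays on 2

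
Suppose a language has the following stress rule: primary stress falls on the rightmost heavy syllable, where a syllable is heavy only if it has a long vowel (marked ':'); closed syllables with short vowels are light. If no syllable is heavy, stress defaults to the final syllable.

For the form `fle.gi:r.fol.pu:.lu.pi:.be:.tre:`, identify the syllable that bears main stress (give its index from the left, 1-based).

Weights: 1 fle L, 2 gi:r H, 3 fol L, 4 pu: H, 5 lu L, 6 pi: H, 7 be: H, 8 tre: H.
Heavy syllables in the domain: 2, 4, 6, 7, 8. The rightmost is syllable 8 (tre:).
Primary stress: syllable 8 → fle.gi:r.fol.pu:.lu.pi:.be:.ˈtre:.

8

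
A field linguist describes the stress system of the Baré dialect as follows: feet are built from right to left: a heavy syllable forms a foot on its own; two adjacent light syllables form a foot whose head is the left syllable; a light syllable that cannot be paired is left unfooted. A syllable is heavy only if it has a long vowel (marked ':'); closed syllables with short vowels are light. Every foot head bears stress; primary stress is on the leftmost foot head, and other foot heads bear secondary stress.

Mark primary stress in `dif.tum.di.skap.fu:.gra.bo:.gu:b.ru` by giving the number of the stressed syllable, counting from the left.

Weights: 1 dif L, 2 tum L, 3 di L, 4 skap L, 5 fu: H, 6 gra L, 7 bo: H, 8 gu:b H, 9 ru L.
Parse right to left (heavy = foot alone; LL = one foot; stranded L unfooted): (ˈdif.tum) (ˈdi.skap) (ˈfu:) gra (ˈbo:) (ˈgu:b) ru.
Foot heads: 1, 3, 5, 7, 8.
Primary stress on the leftmost head = syllable 1.
Primary stress: syllable 1 → ˈdif.tum.di.skap.fu:.gra.bo:.gu:b.ru.

1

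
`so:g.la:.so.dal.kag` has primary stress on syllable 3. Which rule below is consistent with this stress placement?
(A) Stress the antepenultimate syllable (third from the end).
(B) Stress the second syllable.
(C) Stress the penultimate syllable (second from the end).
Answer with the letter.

Rule A → syllable 3 ✓.
Rule B → syllable 2 (observed: 3).
Rule C → syllable 4 (observed: 3).

A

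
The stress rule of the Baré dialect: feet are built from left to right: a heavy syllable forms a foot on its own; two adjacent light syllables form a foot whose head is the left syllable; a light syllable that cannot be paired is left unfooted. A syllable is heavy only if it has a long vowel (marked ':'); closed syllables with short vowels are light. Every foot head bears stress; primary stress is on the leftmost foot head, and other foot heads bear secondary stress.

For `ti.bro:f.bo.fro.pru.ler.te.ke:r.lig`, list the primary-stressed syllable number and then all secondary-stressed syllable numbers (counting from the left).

Weights: 1 ti L, 2 bro:f H, 3 bo L, 4 fro L, 5 pru L, 6 ler L, 7 te L, 8 ke:r H, 9 lig L.
Parse left to right (heavy = foot alone; LL = one foot; stranded L unfooted): ti (ˈbro:f) (ˈbo.fro) (ˈpru.ler) te (ˈke:r) lig.
Foot heads: 2, 3, 5, 8.
Primary stress on the leftmost head = syllable 2.
Secondary stress on 3, 5, 8: ti.ˈbro:f.ˌbo.fro.ˌpru.ler.te.ˌke:r.lig.

primary 2, secondary 3, 5, 8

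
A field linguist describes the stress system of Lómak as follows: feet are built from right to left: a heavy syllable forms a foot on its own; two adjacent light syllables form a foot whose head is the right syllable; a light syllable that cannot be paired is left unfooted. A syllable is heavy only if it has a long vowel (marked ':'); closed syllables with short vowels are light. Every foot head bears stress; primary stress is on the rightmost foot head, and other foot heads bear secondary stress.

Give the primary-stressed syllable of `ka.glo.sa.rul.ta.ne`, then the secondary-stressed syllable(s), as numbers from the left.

Weights: 1 ka L, 2 glo L, 3 sa L, 4 rul L, 5 ta L, 6 ne L.
Parse right to left (heavy = foot alone; LL = one foot; stranded L unfooted): (ka.ˈglo) (sa.ˈrul) (ta.ˈne).
Foot heads: 2, 4, 6.
Primary stress on the rightmost head = syllable 6.
Secondary stress on 2, 4: ka.ˌglo.sa.ˌrul.ta.ˈne.

primary 6, secondary 2, 4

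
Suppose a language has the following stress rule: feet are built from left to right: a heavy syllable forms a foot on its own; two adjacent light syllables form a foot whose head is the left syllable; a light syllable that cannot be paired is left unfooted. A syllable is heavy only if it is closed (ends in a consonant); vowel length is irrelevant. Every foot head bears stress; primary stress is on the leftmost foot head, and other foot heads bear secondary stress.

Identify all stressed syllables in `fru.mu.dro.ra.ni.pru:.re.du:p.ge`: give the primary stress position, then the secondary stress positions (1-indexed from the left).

Weights: 1 fru L, 2 mu L, 3 dro L, 4 ra L, 5 ni L, 6 pru: L, 7 re L, 8 du:p H, 9 ge L.
Parse left to right (heavy = foot alone; LL = one foot; stranded L unfooted): (ˈfru.mu) (ˈdro.ra) (ˈni.pru:) re (ˈdu:p) ge.
Foot heads: 1, 3, 5, 8.
Primary stress on the leftmost head = syllable 1.
Secondary stress on 3, 5, 8: ˈfru.mu.ˌdro.ra.ˌni.pru:.re.ˌdu:p.ge.

primary 1, secondary 3, 5, 8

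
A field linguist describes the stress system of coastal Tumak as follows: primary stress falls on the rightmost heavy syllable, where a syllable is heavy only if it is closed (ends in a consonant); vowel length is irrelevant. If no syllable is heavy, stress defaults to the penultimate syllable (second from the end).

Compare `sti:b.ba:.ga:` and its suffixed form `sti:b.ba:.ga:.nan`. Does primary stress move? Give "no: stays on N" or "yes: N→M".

Base `sti:b.ba:.ga:` (3 syllables):
  Weights: 1 sti:b H, 2 ba: L, 3 ga: L.
  Heavy syllables in the domain: 1. The rightmost is syllable 1 (sti:b).
  → primary stress on syllable 1.
Suffixed `sti:b.ba:.ga:.nan` (4 syllables):
  Weights: 1 sti:b H, 2 ba: L, 3 ga: L, 4 nan H.
  Heavy syllables in the domain: 1, 4. The rightmost is syllable 4 (nan).
  → primary stress on syllable 4.

yes: 1→4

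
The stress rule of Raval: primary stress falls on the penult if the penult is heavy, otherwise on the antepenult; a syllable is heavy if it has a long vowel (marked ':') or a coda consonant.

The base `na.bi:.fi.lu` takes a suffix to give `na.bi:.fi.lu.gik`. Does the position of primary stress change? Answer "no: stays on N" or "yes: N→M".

Base `na.bi:.fi.lu` (4 syllables):
  Weights: 2 bi: H, 3 fi L, 4 lu L.
  The penult (syllable 3, fi) is light, so stress falls on the antepenult (syllable 2, bi:).
  → primary stress on syllable 2.
Suffixed `na.bi:.fi.lu.gik` (5 syllables):
  Weights: 3 fi L, 4 lu L, 5 gik H.
  The penult (syllable 4, lu) is light, so stress falls on the antepenult (syllable 3, fi).
  → primary stress on syllable 3.

yes: 2→3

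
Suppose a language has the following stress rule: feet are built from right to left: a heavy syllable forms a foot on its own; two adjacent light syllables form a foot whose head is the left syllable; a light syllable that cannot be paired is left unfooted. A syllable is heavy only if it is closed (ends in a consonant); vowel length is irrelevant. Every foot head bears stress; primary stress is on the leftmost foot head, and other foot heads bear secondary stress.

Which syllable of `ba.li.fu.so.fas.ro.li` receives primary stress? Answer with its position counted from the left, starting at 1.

1

Weights: 1 ba L, 2 li L, 3 fu L, 4 so L, 5 fas H, 6 ro L, 7 li L.
Parse right to left (heavy = foot alone; LL = one foot; stranded L unfooted): (ˈba.li) (ˈfu.so) (ˈfas) (ˈro.li).
Foot heads: 1, 3, 5, 6.
Primary stress on the leftmost head = syllable 1.
Primary stress: syllable 1 → ˈba.li.fu.so.fas.ro.li.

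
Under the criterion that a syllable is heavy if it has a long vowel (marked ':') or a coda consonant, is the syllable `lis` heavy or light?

heavy

`lis`: short vowel, closed (coda /s/). Closed → heavy.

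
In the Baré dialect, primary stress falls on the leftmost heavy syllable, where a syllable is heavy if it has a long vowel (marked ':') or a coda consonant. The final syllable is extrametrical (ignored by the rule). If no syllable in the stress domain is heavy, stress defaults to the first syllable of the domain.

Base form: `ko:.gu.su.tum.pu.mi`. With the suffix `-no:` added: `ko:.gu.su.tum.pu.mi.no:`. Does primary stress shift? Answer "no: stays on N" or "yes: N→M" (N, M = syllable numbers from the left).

Base `ko:.gu.su.tum.pu.mi` (6 syllables):
  The final syllable (6, mi) is extrametrical; the stress domain is syllables 1–5.
  Weights: 1 ko: H, 2 gu L, 3 su L, 4 tum H, 5 pu L.
  Heavy syllables in the domain: 1, 4. The leftmost is syllable 1 (ko:).
  → primary stress on syllable 1.
Suffixed `ko:.gu.su.tum.pu.mi.no:` (7 syllables):
  The final syllable (7, no:) is extrametrical; the stress domain is syllables 1–6.
  Weights: 1 ko: H, 2 gu L, 3 su L, 4 tum H, 5 pu L, 6 mi L.
  Heavy syllables in the domain: 1, 4. The leftmost is syllable 1 (ko:).
  → primary stress on syllable 1.

no: stays on 1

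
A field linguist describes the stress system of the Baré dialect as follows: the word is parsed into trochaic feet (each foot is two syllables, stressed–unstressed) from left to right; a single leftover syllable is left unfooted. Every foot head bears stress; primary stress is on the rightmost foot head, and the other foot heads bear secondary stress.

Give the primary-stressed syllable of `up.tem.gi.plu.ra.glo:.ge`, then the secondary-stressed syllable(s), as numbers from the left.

primary 5, secondary 1, 3

Parse left to right into trochaic (ˈσσ) feet: (ˈup.tem) (ˈgi.plu) (ˈra.glo:) ge. Syllable 7 is left unfooted.
Foot heads (stressed positions): 1, 3, 5.
End Rule Rightmost: primary stress on the rightmost head = syllable 5.
Secondary stress on 1, 3: ˌup.tem.ˌgi.plu.ˈra.glo:.ge.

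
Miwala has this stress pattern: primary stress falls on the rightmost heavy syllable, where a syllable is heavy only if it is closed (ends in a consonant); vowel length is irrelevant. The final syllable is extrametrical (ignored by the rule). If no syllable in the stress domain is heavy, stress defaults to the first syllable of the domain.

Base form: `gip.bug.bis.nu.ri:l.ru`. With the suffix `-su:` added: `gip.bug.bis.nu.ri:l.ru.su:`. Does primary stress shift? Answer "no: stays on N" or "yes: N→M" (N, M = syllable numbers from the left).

Base `gip.bug.bis.nu.ri:l.ru` (6 syllables):
  The final syllable (6, ru) is extrametrical; the stress domain is syllables 1–5.
  Weights: 1 gip H, 2 bug H, 3 bis H, 4 nu L, 5 ri:l H.
  Heavy syllables in the domain: 1, 2, 3, 5. The rightmost is syllable 5 (ri:l).
  → primary stress on syllable 5.
Suffixed `gip.bug.bis.nu.ri:l.ru.su:` (7 syllables):
  The final syllable (7, su:) is extrametrical; the stress domain is syllables 1–6.
  Weights: 1 gip H, 2 bug H, 3 bis H, 4 nu L, 5 ri:l H, 6 ru L.
  Heavy syllables in the domain: 1, 2, 3, 5. The rightmost is syllable 5 (ri:l).
  → primary stress on syllable 5.

no: stays on 5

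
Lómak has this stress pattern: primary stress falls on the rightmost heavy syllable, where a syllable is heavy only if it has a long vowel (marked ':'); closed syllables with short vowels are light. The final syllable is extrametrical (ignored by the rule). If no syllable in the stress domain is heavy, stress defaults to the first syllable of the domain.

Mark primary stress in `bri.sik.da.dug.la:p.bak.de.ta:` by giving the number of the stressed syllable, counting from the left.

The final syllable (8, ta:) is extrametrical; the stress domain is syllables 1–7.
Weights: 1 bri L, 2 sik L, 3 da L, 4 dug L, 5 la:p H, 6 bak L, 7 de L.
Heavy syllables in the domain: 5. The rightmost is syllable 5 (la:p).
Primary stress: syllable 5 → bri.sik.da.dug.ˈla:p.bak.de.ta:.

5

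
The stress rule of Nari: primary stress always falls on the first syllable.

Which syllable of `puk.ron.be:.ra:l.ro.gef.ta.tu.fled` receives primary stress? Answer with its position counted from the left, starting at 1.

The word has 9 syllables; the first syllable is syllable 1 (puk).
Primary stress: syllable 1 → ˈpuk.ron.be:.ra:l.ro.gef.ta.tu.fled.

1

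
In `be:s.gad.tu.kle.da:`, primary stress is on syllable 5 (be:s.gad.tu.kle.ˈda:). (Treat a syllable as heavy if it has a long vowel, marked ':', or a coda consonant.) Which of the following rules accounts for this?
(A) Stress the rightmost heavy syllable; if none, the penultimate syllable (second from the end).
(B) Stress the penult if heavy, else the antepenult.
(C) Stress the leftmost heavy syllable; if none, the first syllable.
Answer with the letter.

A

Rule A → syllable 5 ✓.
Rule B → syllable 3 (observed: 5).
Rule C → syllable 1 (observed: 5).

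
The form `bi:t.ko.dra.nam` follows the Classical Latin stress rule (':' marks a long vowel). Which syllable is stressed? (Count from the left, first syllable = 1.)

2

Classical Latin: stress the penult if heavy (long vowel or closed), else the antepenult.
Weights: 2 ko L, 3 dra L, 4 nam H.
The penult (syllable 3, dra) is light, so stress falls on the antepenult (syllable 2, ko).
Stress on syllable 2: bi:t.ˈko.dra.nam.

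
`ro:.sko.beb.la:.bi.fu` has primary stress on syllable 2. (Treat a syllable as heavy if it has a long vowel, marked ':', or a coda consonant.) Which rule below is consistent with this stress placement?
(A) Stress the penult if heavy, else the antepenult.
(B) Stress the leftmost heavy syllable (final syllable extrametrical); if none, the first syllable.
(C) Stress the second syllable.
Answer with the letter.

Rule A → syllable 4 (observed: 2).
Rule B → syllable 1 (observed: 2).
Rule C → syllable 2 ✓.

C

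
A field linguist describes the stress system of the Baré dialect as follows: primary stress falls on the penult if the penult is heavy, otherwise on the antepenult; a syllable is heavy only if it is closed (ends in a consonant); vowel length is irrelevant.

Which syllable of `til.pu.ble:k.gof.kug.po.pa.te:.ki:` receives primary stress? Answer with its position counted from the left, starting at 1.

7

Weights: 7 pa L, 8 te: L, 9 ki: L.
The penult (syllable 8, te:) is light, so stress falls on the antepenult (syllable 7, pa).
Primary stress: syllable 7 → til.pu.ble:k.gof.kug.po.ˈpa.te:.ki:.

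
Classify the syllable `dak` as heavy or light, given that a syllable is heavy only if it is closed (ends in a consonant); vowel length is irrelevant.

heavy

`dak`: short vowel, closed (coda /k/). Closed (coda /k/) → heavy.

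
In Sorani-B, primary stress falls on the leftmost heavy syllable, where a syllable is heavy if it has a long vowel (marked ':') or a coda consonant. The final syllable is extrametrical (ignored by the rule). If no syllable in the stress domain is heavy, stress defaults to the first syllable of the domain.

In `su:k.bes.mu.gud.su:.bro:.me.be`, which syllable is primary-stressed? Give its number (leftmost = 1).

1

The final syllable (8, be) is extrametrical; the stress domain is syllables 1–7.
Weights: 1 su:k H, 2 bes H, 3 mu L, 4 gud H, 5 su: H, 6 bro: H, 7 me L.
Heavy syllables in the domain: 1, 2, 4, 5, 6. The leftmost is syllable 1 (su:k).
Primary stress: syllable 1 → ˈsu:k.bes.mu.gud.su:.bro:.me.be.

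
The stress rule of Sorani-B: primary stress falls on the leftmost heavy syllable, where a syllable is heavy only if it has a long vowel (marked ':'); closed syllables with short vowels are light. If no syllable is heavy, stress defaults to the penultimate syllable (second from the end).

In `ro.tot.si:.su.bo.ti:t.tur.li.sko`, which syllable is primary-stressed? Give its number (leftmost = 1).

3

Weights: 1 ro L, 2 tot L, 3 si: H, 4 su L, 5 bo L, 6 ti:t H, 7 tur L, 8 li L, 9 sko L.
Heavy syllables in the domain: 3, 6. The leftmost is syllable 3 (si:).
Primary stress: syllable 3 → ro.tot.ˈsi:.su.bo.ti:t.tur.li.sko.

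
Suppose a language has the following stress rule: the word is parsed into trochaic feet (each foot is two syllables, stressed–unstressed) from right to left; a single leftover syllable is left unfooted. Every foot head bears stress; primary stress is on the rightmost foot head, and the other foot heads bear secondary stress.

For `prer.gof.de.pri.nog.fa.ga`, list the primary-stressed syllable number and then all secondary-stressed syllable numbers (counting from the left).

Parse right to left into trochaic (ˈσσ) feet: prer (ˈgof.de) (ˈpri.nog) (ˈfa.ga). Syllable 1 is left unfooted.
Foot heads (stressed positions): 2, 4, 6.
End Rule Rightmost: primary stress on the rightmost head = syllable 6.
Secondary stress on 2, 4: prer.ˌgof.de.ˌpri.nog.ˈfa.ga.

primary 6, secondary 2, 4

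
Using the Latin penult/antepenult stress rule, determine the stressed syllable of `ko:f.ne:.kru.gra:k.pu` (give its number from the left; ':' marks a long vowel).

4

Classical Latin: stress the penult if heavy (long vowel or closed), else the antepenult.
Weights: 3 kru L, 4 gra:k H, 5 pu L.
The penult (syllable 4, gra:k) is heavy, so it takes stress.
Stress on syllable 4: ko:f.ne:.kru.ˈgra:k.pu.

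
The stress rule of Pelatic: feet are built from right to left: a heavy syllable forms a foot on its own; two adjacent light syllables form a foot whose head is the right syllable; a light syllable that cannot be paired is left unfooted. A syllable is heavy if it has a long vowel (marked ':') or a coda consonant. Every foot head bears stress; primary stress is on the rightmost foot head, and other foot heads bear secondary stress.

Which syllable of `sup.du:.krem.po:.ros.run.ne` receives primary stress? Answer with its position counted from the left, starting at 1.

Weights: 1 sup H, 2 du: H, 3 krem H, 4 po: H, 5 ros H, 6 run H, 7 ne L.
Parse right to left (heavy = foot alone; LL = one foot; stranded L unfooted): (ˈsup) (ˈdu:) (ˈkrem) (ˈpo:) (ˈros) (ˈrun) ne.
Foot heads: 1, 2, 3, 4, 5, 6.
Primary stress on the rightmost head = syllable 6.
Primary stress: syllable 6 → sup.du:.krem.po:.ros.ˈrun.ne.

6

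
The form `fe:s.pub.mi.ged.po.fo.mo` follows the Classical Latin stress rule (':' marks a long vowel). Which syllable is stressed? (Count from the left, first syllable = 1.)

5

Classical Latin: stress the penult if heavy (long vowel or closed), else the antepenult.
Weights: 5 po L, 6 fo L, 7 mo L.
The penult (syllable 6, fo) is light, so stress falls on the antepenult (syllable 5, po).
Stress on syllable 5: fe:s.pub.mi.ged.ˈpo.fo.mo.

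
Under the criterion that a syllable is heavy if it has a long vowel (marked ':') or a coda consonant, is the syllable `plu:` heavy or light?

`plu:`: long vowel, open (no coda). Long vowel → heavy.

heavy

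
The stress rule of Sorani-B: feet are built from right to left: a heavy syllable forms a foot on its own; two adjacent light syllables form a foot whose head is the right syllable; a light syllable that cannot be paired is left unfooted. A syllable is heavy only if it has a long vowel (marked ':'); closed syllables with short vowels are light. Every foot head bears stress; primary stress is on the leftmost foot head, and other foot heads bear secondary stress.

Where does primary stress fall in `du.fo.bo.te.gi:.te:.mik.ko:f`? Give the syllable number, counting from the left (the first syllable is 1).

Weights: 1 du L, 2 fo L, 3 bo L, 4 te L, 5 gi: H, 6 te: H, 7 mik L, 8 ko:f H.
Parse right to left (heavy = foot alone; LL = one foot; stranded L unfooted): (du.ˈfo) (bo.ˈte) (ˈgi:) (ˈte:) mik (ˈko:f).
Foot heads: 2, 4, 5, 6, 8.
Primary stress on the leftmost head = syllable 2.
Primary stress: syllable 2 → du.ˈfo.bo.te.gi:.te:.mik.ko:f.

2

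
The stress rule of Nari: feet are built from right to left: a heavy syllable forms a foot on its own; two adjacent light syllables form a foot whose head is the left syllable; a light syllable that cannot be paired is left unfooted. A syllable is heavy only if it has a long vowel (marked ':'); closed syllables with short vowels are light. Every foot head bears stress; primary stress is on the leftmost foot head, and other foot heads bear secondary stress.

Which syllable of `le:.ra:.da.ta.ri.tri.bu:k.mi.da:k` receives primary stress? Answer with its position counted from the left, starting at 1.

Weights: 1 le: H, 2 ra: H, 3 da L, 4 ta L, 5 ri L, 6 tri L, 7 bu:k H, 8 mi L, 9 da:k H.
Parse right to left (heavy = foot alone; LL = one foot; stranded L unfooted): (ˈle:) (ˈra:) (ˈda.ta) (ˈri.tri) (ˈbu:k) mi (ˈda:k).
Foot heads: 1, 2, 3, 5, 7, 9.
Primary stress on the leftmost head = syllable 1.
Primary stress: syllable 1 → ˈle:.ra:.da.ta.ri.tri.bu:k.mi.da:k.

1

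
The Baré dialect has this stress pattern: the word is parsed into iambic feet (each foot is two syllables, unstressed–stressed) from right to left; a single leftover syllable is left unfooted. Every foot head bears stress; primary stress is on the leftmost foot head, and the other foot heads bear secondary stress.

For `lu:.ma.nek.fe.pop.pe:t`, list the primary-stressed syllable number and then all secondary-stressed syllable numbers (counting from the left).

Parse right to left into iambic (σˈσ) feet: (lu:.ˈma) (nek.ˈfe) (pop.ˈpe:t).
Foot heads (stressed positions): 2, 4, 6.
End Rule Leftmost: primary stress on the leftmost head = syllable 2.
Secondary stress on 4, 6: lu:.ˈma.nek.ˌfe.pop.ˌpe:t.

primary 2, secondary 4, 6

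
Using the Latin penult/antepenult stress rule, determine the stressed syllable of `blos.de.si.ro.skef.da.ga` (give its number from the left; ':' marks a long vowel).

Classical Latin: stress the penult if heavy (long vowel or closed), else the antepenult.
Weights: 5 skef H, 6 da L, 7 ga L.
The penult (syllable 6, da) is light, so stress falls on the antepenult (syllable 5, skef).
Stress on syllable 5: blos.de.si.ro.ˈskef.da.ga.

5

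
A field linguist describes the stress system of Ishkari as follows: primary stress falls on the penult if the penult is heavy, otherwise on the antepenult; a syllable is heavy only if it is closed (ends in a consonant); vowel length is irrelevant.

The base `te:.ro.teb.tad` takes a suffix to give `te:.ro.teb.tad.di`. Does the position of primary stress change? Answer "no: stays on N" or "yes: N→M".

Base `te:.ro.teb.tad` (4 syllables):
  Weights: 2 ro L, 3 teb H, 4 tad H.
  The penult (syllable 3, teb) is heavy, so it takes stress.
  → primary stress on syllable 3.
Suffixed `te:.ro.teb.tad.di` (5 syllables):
  Weights: 3 teb H, 4 tad H, 5 di L.
  The penult (syllable 4, tad) is heavy, so it takes stress.
  → primary stress on syllable 4.

yes: 3→4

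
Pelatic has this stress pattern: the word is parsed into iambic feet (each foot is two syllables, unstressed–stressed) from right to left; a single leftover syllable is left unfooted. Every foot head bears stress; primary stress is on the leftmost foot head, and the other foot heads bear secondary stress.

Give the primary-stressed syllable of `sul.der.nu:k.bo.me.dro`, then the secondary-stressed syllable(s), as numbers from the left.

primary 2, secondary 4, 6

Parse right to left into iambic (σˈσ) feet: (sul.ˈder) (nu:k.ˈbo) (me.ˈdro).
Foot heads (stressed positions): 2, 4, 6.
End Rule Leftmost: primary stress on the leftmost head = syllable 2.
Secondary stress on 4, 6: sul.ˈder.nu:k.ˌbo.me.ˌdro.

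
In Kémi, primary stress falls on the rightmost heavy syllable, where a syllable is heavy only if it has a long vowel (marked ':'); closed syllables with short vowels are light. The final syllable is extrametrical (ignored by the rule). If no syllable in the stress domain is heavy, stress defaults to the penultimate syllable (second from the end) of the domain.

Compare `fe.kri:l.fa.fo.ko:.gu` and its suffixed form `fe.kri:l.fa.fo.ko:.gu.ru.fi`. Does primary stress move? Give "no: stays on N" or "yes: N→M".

Base `fe.kri:l.fa.fo.ko:.gu` (6 syllables):
  The final syllable (6, gu) is extrametrical; the stress domain is syllables 1–5.
  Weights: 1 fe L, 2 kri:l H, 3 fa L, 4 fo L, 5 ko: H.
  Heavy syllables in the domain: 2, 5. The rightmost is syllable 5 (ko:).
  → primary stress on syllable 5.
Suffixed `fe.kri:l.fa.fo.ko:.gu.ru.fi` (8 syllables):
  The final syllable (8, fi) is extrametrical; the stress domain is syllables 1–7.
  Weights: 1 fe L, 2 kri:l H, 3 fa L, 4 fo L, 5 ko: H, 6 gu L, 7 ru L.
  Heavy syllables in the domain: 2, 5. The rightmost is syllable 5 (ko:).
  → primary stress on syllable 5.

no: stays on 5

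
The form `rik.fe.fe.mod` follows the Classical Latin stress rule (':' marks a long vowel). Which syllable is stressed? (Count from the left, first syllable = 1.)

2

Classical Latin: stress the penult if heavy (long vowel or closed), else the antepenult.
Weights: 2 fe L, 3 fe L, 4 mod H.
The penult (syllable 3, fe) is light, so stress falls on the antepenult (syllable 2, fe).
Stress on syllable 2: rik.ˈfe.fe.mod.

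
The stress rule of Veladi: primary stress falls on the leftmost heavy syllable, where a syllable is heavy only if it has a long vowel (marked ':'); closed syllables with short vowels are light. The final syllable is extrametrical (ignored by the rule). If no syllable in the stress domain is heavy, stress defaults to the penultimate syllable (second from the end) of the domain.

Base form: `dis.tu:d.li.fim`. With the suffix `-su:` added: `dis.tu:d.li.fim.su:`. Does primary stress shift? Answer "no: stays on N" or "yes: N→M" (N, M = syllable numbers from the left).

Base `dis.tu:d.li.fim` (4 syllables):
  The final syllable (4, fim) is extrametrical; the stress domain is syllables 1–3.
  Weights: 1 dis L, 2 tu:d H, 3 li L.
  Heavy syllables in the domain: 2. The leftmost is syllable 2 (tu:d).
  → primary stress on syllable 2.
Suffixed `dis.tu:d.li.fim.su:` (5 syllables):
  The final syllable (5, su:) is extrametrical; the stress domain is syllables 1–4.
  Weights: 1 dis L, 2 tu:d H, 3 li L, 4 fim L.
  Heavy syllables in the domain: 2. The leftmost is syllable 2 (tu:d).
  → primary stress on syllable 2.

no: stays on 2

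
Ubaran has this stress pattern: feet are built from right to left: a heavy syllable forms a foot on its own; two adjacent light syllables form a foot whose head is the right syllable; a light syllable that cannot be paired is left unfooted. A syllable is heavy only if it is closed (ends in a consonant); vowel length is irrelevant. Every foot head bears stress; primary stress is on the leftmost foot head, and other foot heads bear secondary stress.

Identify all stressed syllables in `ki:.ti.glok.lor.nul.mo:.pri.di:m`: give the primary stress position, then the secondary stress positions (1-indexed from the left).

Weights: 1 ki: L, 2 ti L, 3 glok H, 4 lor H, 5 nul H, 6 mo: L, 7 pri L, 8 di:m H.
Parse right to left (heavy = foot alone; LL = one foot; stranded L unfooted): (ki:.ˈti) (ˈglok) (ˈlor) (ˈnul) (mo:.ˈpri) (ˈdi:m).
Foot heads: 2, 3, 4, 5, 7, 8.
Primary stress on the leftmost head = syllable 2.
Secondary stress on 3, 4, 5, 7, 8: ki:.ˈti.ˌglok.ˌlor.ˌnul.mo:.ˌpri.ˌdi:m.

primary 2, secondary 3, 4, 5, 7, 8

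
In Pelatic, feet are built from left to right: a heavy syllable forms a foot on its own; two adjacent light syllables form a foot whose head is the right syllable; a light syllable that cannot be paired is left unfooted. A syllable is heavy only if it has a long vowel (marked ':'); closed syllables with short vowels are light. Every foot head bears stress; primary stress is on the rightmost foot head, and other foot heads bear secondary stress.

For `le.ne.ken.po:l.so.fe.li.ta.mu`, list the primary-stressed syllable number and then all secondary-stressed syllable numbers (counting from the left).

primary 8, secondary 2, 4, 6

Weights: 1 le L, 2 ne L, 3 ken L, 4 po:l H, 5 so L, 6 fe L, 7 li L, 8 ta L, 9 mu L.
Parse left to right (heavy = foot alone; LL = one foot; stranded L unfooted): (le.ˈne) ken (ˈpo:l) (so.ˈfe) (li.ˈta) mu.
Foot heads: 2, 4, 6, 8.
Primary stress on the rightmost head = syllable 8.
Secondary stress on 2, 4, 6: le.ˌne.ken.ˌpo:l.so.ˌfe.li.ˈta.mu.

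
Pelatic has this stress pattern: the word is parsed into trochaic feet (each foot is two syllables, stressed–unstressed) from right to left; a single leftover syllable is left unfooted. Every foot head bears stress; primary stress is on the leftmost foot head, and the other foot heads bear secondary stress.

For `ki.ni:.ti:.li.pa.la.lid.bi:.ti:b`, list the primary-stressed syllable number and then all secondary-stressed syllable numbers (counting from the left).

primary 2, secondary 4, 6, 8

Parse right to left into trochaic (ˈσσ) feet: ki (ˈni:.ti:) (ˈli.pa) (ˈla.lid) (ˈbi:.ti:b). Syllable 1 is left unfooted.
Foot heads (stressed positions): 2, 4, 6, 8.
End Rule Leftmost: primary stress on the leftmost head = syllable 2.
Secondary stress on 4, 6, 8: ki.ˈni:.ti:.ˌli.pa.ˌla.lid.ˌbi:.ti:b.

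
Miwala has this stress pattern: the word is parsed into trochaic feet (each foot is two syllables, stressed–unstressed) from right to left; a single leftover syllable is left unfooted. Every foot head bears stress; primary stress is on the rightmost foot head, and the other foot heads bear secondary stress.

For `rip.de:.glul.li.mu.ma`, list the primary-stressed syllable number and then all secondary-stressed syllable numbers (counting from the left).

primary 5, secondary 1, 3

Parse right to left into trochaic (ˈσσ) feet: (ˈrip.de:) (ˈglul.li) (ˈmu.ma).
Foot heads (stressed positions): 1, 3, 5.
End Rule Rightmost: primary stress on the rightmost head = syllable 5.
Secondary stress on 1, 3: ˌrip.de:.ˌglul.li.ˈmu.ma.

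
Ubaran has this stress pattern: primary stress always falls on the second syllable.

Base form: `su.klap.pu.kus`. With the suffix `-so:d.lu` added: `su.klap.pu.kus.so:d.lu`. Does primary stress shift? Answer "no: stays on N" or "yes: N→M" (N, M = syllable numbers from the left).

no: stays on 2

Base `su.klap.pu.kus` (4 syllables):
  The word has 4 syllables; the second syllable is syllable 2 (klap).
  → primary stress on syllable 2.
Suffixed `su.klap.pu.kus.so:d.lu` (6 syllables):
  The word has 6 syllables; the second syllable is syllable 2 (klap).
  → primary stress on syllable 2.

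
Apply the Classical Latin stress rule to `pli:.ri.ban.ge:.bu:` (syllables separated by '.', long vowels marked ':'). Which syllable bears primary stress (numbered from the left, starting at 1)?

4

Classical Latin: stress the penult if heavy (long vowel or closed), else the antepenult.
Weights: 3 ban H, 4 ge: H, 5 bu: H.
The penult (syllable 4, ge:) is heavy, so it takes stress.
Stress on syllable 4: pli:.ri.ban.ˈge:.bu:.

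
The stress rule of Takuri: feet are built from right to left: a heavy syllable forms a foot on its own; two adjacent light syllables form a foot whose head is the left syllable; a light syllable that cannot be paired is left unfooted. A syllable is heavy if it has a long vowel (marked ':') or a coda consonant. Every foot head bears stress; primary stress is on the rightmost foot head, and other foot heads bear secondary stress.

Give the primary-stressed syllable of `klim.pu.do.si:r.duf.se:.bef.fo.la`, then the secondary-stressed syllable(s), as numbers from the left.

Weights: 1 klim H, 2 pu L, 3 do L, 4 si:r H, 5 duf H, 6 se: H, 7 bef H, 8 fo L, 9 la L.
Parse right to left (heavy = foot alone; LL = one foot; stranded L unfooted): (ˈklim) (ˈpu.do) (ˈsi:r) (ˈduf) (ˈse:) (ˈbef) (ˈfo.la).
Foot heads: 1, 2, 4, 5, 6, 7, 8.
Primary stress on the rightmost head = syllable 8.
Secondary stress on 1, 2, 4, 5, 6, 7: ˌklim.ˌpu.do.ˌsi:r.ˌduf.ˌse:.ˌbef.ˈfo.la.

primary 8, secondary 1, 2, 4, 5, 6, 7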